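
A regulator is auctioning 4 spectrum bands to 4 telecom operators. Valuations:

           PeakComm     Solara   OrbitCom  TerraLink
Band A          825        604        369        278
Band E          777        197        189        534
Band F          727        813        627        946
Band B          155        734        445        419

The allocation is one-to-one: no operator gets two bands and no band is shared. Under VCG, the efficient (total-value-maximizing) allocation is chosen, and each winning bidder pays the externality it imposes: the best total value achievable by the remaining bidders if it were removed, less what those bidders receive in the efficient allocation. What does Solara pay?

Solara pays $124M.

Efficient allocation: PeakComm→Band E ($777M), Solara→Band B ($734M), OrbitCom→Band A ($369M), TerraLink→Band F ($946M); total welfare W = $2826M.
Solara receives Band B at value $734M, so the others get W − 734 = $2092M.
Without Solara: best allocation of the remaining 3 bidders over all 4 bands is PeakComm→Band A ($825M), OrbitCom→Band B ($445M), TerraLink→Band F ($946M), total $2216M.
VCG payment = (others' best without Solara) − (others' welfare with Solara) = 2216 − 2092 = $124M.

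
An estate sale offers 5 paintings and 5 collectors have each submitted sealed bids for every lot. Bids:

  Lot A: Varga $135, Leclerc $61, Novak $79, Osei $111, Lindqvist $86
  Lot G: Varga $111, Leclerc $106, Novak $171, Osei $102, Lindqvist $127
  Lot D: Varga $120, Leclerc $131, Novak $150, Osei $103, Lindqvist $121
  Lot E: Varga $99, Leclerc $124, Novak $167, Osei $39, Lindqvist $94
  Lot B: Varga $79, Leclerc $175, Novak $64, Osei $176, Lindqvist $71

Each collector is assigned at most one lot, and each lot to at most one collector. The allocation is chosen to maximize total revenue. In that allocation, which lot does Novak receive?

Novak receives Lot E.

Optimal: Varga→Lot A ($135), Leclerc→Lot D ($131), Novak→Lot E ($167), Osei→Lot B ($176), Lindqvist→Lot G ($127) — total 135+131+167+176+127 = $736.
Max-entry greedy (repeatedly take the single best remaining cell) gives $707, worse by 29.
Next-best assignment: Varga→Lot A, Leclerc→Lot E, Novak→Lot G, Osei→Lot B, Lindqvist→Lot D = $727.
Checked against all permutations: $736 is optimal.
Novak's own top lot is Lot G ($171), but forcing Novak→Lot G and reassigning the rest optimally gives only $727 — worse by 9.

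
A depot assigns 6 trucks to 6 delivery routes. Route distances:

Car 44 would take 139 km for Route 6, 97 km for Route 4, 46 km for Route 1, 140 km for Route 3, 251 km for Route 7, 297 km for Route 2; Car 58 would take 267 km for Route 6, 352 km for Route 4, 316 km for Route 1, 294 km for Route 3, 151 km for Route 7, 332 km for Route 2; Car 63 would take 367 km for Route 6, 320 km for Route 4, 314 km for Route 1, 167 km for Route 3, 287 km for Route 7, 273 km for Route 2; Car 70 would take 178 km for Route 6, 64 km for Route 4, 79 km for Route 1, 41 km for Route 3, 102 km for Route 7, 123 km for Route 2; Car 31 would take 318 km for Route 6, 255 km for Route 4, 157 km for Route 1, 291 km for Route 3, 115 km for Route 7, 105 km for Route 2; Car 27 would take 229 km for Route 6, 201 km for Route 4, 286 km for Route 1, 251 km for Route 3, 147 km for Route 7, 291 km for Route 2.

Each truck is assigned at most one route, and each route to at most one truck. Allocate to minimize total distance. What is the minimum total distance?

This is the linear assignment problem.
Optimal: Car 44→Route 1 (46 km), Car 58→Route 7 (151 km), Car 63→Route 3 (167 km), Car 70→Route 4 (64 km), Car 31→Route 2 (105 km), Car 27→Route 6 (229 km) — total 46+151+167+64+105+229 = 762 km.
Min-entry greedy (repeatedly take the single cheapest remaining cell) gives 926 km, worse by 164.
Next-best assignment: Car 44→Route 1, Car 58→Route 6, Car 63→Route 3, Car 70→Route 4, Car 31→Route 2, Car 27→Route 7 = 796 km.
Swapping Car 27↔Car 70 (Car 27→Route 4 201 km, Car 70→Route 6 178 km) adds 86.

Min total: 762 km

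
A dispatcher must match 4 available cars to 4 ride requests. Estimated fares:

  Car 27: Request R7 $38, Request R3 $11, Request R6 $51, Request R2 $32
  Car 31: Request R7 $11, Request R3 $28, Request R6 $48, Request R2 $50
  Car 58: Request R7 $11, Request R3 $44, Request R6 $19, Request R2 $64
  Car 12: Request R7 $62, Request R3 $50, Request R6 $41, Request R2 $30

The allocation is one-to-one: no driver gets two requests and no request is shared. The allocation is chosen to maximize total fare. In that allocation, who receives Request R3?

Car 58 receives Request R3.

Optimal: Car 27→Request R6 ($51), Car 31→Request R2 ($50), Car 58→Request R3 ($44), Car 12→Request R7 ($62) — total 51+50+44+62 = $207.
Max-entry greedy (repeatedly take the single best remaining cell) gives $205, worse by 2.
Car 58's own top request is Request R2 ($64), but forcing Car 58→Request R2 and reassigning the rest optimally gives only $205 — worse by 2.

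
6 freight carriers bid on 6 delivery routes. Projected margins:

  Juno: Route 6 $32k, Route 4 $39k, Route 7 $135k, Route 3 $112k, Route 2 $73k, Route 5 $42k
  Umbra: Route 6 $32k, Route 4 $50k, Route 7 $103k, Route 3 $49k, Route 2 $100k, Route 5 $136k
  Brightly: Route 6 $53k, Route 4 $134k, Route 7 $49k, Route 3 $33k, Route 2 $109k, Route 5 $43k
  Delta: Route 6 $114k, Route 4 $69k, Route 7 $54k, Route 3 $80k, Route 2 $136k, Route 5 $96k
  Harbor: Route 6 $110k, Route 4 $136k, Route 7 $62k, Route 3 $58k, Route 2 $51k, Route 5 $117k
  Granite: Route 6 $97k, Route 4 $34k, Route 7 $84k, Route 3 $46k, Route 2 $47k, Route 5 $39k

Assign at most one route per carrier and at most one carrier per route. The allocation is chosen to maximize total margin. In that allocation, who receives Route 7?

Treat this as an assignment problem: match each carrier to one route.
Optimal: Juno→Route 3 ($112k), Umbra→Route 5 ($136k), Brightly→Route 4 ($134k), Delta→Route 2 ($136k), Harbor→Route 6 ($110k), Granite→Route 7 ($84k) — total 112+136+134+136+110+84 = $712k.
Max-entry greedy (repeatedly take the single best remaining cell) gives $673k, worse by 39.
Every other assignment is strictly worse.
Granite's own top route is Route 6 ($97k), but forcing Granite→Route 6 and reassigning the rest optimally gives only $699k — worse by 13.

Granite receives Route 7.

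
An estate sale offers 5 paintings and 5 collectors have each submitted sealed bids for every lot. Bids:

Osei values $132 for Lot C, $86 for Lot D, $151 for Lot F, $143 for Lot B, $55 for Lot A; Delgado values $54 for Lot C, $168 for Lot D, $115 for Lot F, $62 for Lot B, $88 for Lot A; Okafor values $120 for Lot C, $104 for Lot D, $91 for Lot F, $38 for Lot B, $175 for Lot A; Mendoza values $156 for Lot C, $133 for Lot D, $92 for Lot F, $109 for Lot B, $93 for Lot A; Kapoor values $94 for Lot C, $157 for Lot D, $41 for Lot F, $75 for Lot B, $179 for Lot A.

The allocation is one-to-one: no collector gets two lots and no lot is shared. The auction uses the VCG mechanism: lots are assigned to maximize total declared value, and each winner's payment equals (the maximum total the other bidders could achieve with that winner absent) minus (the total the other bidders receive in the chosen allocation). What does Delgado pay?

Efficient allocation: Osei→Lot B ($143), Delgado→Lot F ($115), Okafor→Lot A ($175), Mendoza→Lot C ($156), Kapoor→Lot D ($157); total welfare W = $746.
Delgado receives Lot F at value $115, so the others get W − 115 = $631.
Without Delgado: best allocation of the remaining 4 bidders over all 5 lots is Osei→Lot F ($151), Okafor→Lot A ($175), Mendoza→Lot C ($156), Kapoor→Lot D ($157), total $639.
VCG payment = (others' best without Delgado) − (others' welfare with Delgado) = 639 − 631 = $8.

Delgado pays $8.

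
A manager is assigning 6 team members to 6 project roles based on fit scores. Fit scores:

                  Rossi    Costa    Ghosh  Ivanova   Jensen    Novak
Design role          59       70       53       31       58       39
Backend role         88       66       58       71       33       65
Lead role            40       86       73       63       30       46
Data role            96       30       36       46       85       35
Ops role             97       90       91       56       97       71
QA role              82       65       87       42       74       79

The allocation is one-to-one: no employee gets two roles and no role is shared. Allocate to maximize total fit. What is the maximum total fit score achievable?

Max total: 486 pts

Optimal: Rossi→Data role (96 pts), Costa→Design role (70 pts), Ghosh→Lead role (73 pts), Ivanova→Backend role (71 pts), Jensen→Ops role (97 pts), Novak→QA role (79 pts) — total 96+70+73+71+97+79 = 486 pts.
Row-greedy (each employee in turn takes its best remaining role) gives 465 pts, worse by 21.
Next-best assignment: Rossi→Data role, Costa→Lead role, Ghosh→Design role, Ivanova→Backend role, Jensen→Ops role, Novak→QA role = 482 pts.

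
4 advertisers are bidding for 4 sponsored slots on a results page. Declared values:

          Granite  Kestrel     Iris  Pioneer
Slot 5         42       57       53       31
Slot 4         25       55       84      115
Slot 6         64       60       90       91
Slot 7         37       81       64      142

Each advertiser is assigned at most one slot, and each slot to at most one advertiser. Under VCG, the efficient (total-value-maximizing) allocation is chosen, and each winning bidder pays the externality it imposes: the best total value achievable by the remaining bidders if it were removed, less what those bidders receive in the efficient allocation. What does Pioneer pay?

Pioneer pays $24.

Efficient allocation: Granite→Slot 6 ($64), Kestrel→Slot 5 ($57), Iris→Slot 4 ($84), Pioneer→Slot 7 ($142); total welfare W = $347.
Pioneer receives Slot 7 at value $142, so the others get W − 142 = $205.
Without Pioneer: best allocation of the remaining 3 bidders over all 4 slots is Granite→Slot 6 ($64), Kestrel→Slot 7 ($81), Iris→Slot 4 ($84), total $229.
VCG payment = (others' best without Pioneer) − (others' welfare with Pioneer) = 229 − 205 = $24.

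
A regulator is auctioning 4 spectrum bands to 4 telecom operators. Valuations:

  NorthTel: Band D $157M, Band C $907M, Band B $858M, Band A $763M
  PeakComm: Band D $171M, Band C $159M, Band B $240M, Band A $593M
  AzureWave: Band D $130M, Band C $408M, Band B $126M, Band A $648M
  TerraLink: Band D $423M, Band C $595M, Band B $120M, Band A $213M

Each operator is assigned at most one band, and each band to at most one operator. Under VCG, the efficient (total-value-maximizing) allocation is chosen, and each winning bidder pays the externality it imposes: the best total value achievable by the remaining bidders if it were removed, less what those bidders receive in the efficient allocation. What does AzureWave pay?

Efficient allocation: NorthTel→Band B ($858M), PeakComm→Band A ($593M), AzureWave→Band C ($408M), TerraLink→Band D ($423M); total welfare W = $2282M.
AzureWave receives Band C at value $408M, so the others get W − 408 = $1874M.
Without AzureWave: best allocation of the remaining 3 bidders over all 4 bands is NorthTel→Band B ($858M), PeakComm→Band A ($593M), TerraLink→Band C ($595M), total $2046M.
VCG payment = (others' best without AzureWave) − (others' welfare with AzureWave) = 2046 − 1874 = $172M.

AzureWave pays $172M.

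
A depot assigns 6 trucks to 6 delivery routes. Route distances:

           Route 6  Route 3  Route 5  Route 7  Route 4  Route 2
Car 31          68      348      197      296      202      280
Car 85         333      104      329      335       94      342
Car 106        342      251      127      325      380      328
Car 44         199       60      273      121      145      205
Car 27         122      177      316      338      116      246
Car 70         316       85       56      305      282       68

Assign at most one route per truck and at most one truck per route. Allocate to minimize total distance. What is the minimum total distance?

This is a one-to-one assignment (minimum-cost bipartite matching).
Optimal: Car 31→Route 6 (68 km), Car 85→Route 3 (104 km), Car 106→Route 5 (127 km), Car 44→Route 7 (121 km), Car 27→Route 4 (116 km), Car 70→Route 2 (68 km) — total 68+104+127+121+116+68 = 604 km.
Row-greedy (each truck in turn takes its cheapest remaining route) gives 900 km, worse by 296.
Swapping Car 31↔Car 70 (Car 31→Route 2 280 km, Car 70→Route 6 316 km) adds 460.

Min total: 604 km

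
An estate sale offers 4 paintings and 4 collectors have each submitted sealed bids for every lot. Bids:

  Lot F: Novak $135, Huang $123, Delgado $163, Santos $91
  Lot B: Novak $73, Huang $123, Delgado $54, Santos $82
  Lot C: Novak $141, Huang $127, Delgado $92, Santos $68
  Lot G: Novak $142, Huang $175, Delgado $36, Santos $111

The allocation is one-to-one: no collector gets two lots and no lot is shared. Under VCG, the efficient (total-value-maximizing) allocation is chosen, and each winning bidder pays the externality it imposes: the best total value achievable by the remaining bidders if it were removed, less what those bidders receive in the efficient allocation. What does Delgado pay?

Efficient allocation: Novak→Lot C ($141), Huang→Lot G ($175), Delgado→Lot F ($163), Santos→Lot B ($82); total welfare W = $561.
Delgado receives Lot F at value $163, so the others get W − 163 = $398.
Without Delgado: best allocation of the remaining 3 bidders over all 4 lots is Novak→Lot C ($141), Huang→Lot G ($175), Santos→Lot F ($91), total $407.
VCG payment = (others' best without Delgado) − (others' welfare with Delgado) = 407 − 398 = $9.

Delgado pays $9.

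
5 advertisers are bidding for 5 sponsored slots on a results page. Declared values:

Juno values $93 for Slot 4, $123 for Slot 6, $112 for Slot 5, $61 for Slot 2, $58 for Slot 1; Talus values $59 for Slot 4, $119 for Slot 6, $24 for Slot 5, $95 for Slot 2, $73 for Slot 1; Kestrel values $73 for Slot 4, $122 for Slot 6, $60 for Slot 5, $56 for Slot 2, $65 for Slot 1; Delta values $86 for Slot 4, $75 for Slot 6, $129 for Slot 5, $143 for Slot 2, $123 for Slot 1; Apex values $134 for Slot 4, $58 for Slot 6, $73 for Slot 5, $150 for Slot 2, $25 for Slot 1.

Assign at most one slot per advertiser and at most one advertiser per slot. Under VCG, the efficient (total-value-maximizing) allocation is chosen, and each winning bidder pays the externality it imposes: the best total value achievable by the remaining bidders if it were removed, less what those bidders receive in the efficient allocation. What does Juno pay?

Efficient allocation: Juno→Slot 5 ($112), Talus→Slot 2 ($95), Kestrel→Slot 6 ($122), Delta→Slot 1 ($123), Apex→Slot 4 ($134); total welfare W = $586.
Juno receives Slot 5 at value $112, so the others get W − 112 = $474.
Without Juno: best allocation of the remaining 4 bidders over all 5 slots is Talus→Slot 2 ($95), Kestrel→Slot 6 ($122), Delta→Slot 5 ($129), Apex→Slot 4 ($134), total $480.
VCG payment = (others' best without Juno) − (others' welfare with Juno) = 480 − 474 = $6.

Juno pays $6.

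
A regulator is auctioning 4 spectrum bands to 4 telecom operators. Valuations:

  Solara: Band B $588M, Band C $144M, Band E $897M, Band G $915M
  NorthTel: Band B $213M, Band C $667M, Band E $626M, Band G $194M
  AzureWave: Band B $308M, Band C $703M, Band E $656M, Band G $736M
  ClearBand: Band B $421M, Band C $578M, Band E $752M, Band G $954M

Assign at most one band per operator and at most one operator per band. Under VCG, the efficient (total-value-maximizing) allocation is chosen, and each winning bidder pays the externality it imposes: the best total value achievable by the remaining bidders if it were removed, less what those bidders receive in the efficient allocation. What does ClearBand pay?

Efficient allocation: Solara→Band B ($588M), NorthTel→Band E ($626M), AzureWave→Band C ($703M), ClearBand→Band G ($954M); total welfare W = $2871M.
ClearBand receives Band G at value $954M, so the others get W − 954 = $1917M.
Without ClearBand: best allocation of the remaining 3 bidders over all 4 bands is Solara→Band E ($897M), NorthTel→Band C ($667M), AzureWave→Band G ($736M), total $2300M.
VCG payment = (others' best without ClearBand) − (others' welfare with ClearBand) = 2300 − 1917 = $383M.

ClearBand pays $383M.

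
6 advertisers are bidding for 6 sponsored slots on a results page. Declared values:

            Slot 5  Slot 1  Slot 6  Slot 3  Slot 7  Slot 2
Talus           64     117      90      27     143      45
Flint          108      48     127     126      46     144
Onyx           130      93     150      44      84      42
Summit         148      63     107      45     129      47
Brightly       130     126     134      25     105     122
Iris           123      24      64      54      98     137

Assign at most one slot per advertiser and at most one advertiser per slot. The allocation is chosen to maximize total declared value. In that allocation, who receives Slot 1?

This is a one-to-one assignment (maximum-weight bipartite matching).
Optimal: Talus→Slot 7 ($143), Flint→Slot 3 ($126), Onyx→Slot 6 ($150), Summit→Slot 5 ($148), Brightly→Slot 1 ($126), Iris→Slot 2 ($137) — total 143+126+150+148+126+137 = $830.
Max-entry greedy (repeatedly take the single best remaining cell) gives $765, worse by 65.
Brightly's own top slot is Slot 6 ($134), but forcing Brightly→Slot 6 and reassigning the rest optimally gives only $781 — worse by 49.

Brightly receives Slot 1.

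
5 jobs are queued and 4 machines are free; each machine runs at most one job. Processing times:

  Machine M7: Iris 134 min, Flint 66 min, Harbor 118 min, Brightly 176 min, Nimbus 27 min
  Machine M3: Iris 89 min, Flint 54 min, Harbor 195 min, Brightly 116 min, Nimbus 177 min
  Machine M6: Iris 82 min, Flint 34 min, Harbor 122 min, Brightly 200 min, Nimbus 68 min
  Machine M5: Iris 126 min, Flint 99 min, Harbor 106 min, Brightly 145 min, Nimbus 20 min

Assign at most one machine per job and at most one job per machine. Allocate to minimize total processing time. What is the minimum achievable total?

Min total: 256 min

Optimal: Nimbus→Machine M7 (27 min), Iris→Machine M3 (89 min), Flint→Machine M6 (34 min), Harbor→Machine M5 (106 min) — total 27+89+34+106 = 256 min.
Next-best assignment: Harbor→Machine M7, Iris→Machine M3, Flint→Machine M6, Nimbus→Machine M5 = 261 min.
Swapping Flint↔Nimbus (Flint→Machine M7 66 min, Nimbus→Machine M6 68 min) adds 73.
No other one-to-one assignment undercuts 256 min.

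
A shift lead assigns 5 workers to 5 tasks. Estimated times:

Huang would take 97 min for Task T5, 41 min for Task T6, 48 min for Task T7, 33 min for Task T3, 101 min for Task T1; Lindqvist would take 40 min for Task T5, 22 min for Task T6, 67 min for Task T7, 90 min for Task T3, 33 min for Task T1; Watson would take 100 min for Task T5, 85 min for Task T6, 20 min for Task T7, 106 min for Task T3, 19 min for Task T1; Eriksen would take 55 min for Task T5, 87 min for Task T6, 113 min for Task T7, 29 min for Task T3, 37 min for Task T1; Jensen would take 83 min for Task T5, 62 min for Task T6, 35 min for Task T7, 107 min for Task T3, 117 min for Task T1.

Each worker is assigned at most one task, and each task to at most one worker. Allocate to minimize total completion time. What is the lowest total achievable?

Min total: 164 min

Treat this as an assignment problem: match each worker to one task.
Optimal: Huang→Task T6 (41 min), Lindqvist→Task T5 (40 min), Watson→Task T1 (19 min), Eriksen→Task T3 (29 min), Jensen→Task T7 (35 min) — total 41+40+19+29+35 = 164 min.
Min-entry greedy (repeatedly take the single cheapest remaining cell) gives 202 min, worse by 38.
Swapping Lindqvist↔Eriksen (Lindqvist→Task T3 90 min, Eriksen→Task T5 55 min) adds 76.
Checked against all permutations: 164 min is optimal.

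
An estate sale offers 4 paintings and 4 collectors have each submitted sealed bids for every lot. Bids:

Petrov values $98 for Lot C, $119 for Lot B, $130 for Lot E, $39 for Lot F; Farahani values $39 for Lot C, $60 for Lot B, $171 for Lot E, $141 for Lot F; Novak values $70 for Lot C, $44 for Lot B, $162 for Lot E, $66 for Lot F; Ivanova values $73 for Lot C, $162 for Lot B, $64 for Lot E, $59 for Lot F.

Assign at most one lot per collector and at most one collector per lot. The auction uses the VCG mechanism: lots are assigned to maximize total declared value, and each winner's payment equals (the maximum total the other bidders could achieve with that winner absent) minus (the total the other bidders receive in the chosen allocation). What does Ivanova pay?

Ivanova pays $21.

Efficient allocation: Petrov→Lot C ($98), Farahani→Lot F ($141), Novak→Lot E ($162), Ivanova→Lot B ($162); total welfare W = $563.
Ivanova receives Lot B at value $162, so the others get W − 162 = $401.
Without Ivanova: best allocation of the remaining 3 bidders over all 4 lots is Petrov→Lot B ($119), Farahani→Lot F ($141), Novak→Lot E ($162), total $422.
VCG payment = (others' best without Ivanova) − (others' welfare with Ivanova) = 422 − 401 = $21.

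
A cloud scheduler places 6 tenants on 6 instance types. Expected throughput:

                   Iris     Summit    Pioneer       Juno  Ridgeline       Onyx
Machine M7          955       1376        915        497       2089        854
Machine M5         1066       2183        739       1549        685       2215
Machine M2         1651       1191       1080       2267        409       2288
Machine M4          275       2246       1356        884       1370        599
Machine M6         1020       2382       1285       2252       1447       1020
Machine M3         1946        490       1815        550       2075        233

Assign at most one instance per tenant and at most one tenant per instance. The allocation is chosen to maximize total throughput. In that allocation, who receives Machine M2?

Optimal: Iris→Machine M2 (1651 ops/s), Summit→Machine M4 (2246 ops/s), Pioneer→Machine M3 (1815 ops/s), Juno→Machine M6 (2252 ops/s), Ridgeline→Machine M7 (2089 ops/s), Onyx→Machine M5 (2215 ops/s) — total 1651+2246+1815+2252+2089+2215 = 12268 ops/s.
Max-entry greedy (repeatedly take the single best remaining cell) gives 11610 ops/s, worse by 658.
Next-best assignment: Iris→Machine M3, Summit→Machine M6, Pioneer→Machine M4, Juno→Machine M2, Ridgeline→Machine M7, Onyx→Machine M5 = 12255 ops/s.
Swapping Ridgeline↔Summit (Ridgeline→Machine M4 1370 ops/s, Summit→Machine M7 1376 ops/s) loses 1589.
Checked against all permutations: 12268 ops/s is optimal.
Iris's own top instance is Machine M3 (1946 ops/s), but forcing Iris→Machine M3 and reassigning the rest optimally gives only 12255 ops/s — worse by 13.

Iris receives Machine M2.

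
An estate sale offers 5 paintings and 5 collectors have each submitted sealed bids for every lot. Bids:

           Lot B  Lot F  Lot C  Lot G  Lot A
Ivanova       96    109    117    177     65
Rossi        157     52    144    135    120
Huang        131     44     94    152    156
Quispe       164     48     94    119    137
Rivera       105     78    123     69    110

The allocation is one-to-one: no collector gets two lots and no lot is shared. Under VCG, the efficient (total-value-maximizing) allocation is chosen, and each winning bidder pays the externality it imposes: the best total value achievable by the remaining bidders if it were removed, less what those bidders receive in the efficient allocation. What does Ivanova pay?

Efficient allocation: Ivanova→Lot G ($177), Rossi→Lot C ($144), Huang→Lot A ($156), Quispe→Lot B ($164), Rivera→Lot F ($78); total welfare W = $719.
Ivanova receives Lot G at value $177, so the others get W − 177 = $542.
Without Ivanova: best allocation of the remaining 4 bidders over all 5 lots is Rossi→Lot G ($135), Huang→Lot A ($156), Quispe→Lot B ($164), Rivera→Lot C ($123), total $578.
VCG payment = (others' best without Ivanova) − (others' welfare with Ivanova) = 578 − 542 = $36.

Ivanova pays $36.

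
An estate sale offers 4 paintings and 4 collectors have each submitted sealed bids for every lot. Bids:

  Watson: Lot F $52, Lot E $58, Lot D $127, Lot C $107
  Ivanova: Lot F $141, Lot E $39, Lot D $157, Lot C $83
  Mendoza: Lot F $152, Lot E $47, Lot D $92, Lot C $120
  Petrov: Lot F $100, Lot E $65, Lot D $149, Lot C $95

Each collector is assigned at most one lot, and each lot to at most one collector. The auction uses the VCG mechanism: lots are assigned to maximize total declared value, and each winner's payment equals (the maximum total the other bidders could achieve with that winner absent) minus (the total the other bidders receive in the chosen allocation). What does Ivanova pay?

Efficient allocation: Watson→Lot C ($107), Ivanova→Lot D ($157), Mendoza→Lot F ($152), Petrov→Lot E ($65); total welfare W = $481.
Ivanova receives Lot D at value $157, so the others get W − 157 = $324.
Without Ivanova: best allocation of the remaining 3 bidders over all 4 lots is Watson→Lot C ($107), Mendoza→Lot F ($152), Petrov→Lot D ($149), total $408.
VCG payment = (others' best without Ivanova) − (others' welfare with Ivanova) = 408 − 324 = $84.

Ivanova pays $84.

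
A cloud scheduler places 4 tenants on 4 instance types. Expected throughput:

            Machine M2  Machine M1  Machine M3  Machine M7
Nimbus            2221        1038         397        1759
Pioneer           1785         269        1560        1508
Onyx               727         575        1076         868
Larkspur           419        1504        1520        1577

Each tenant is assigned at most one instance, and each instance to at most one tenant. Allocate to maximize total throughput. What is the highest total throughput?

This is the linear assignment problem.
Optimal: Nimbus→Machine M2 (2221 ops/s), Pioneer→Machine M7 (1508 ops/s), Onyx→Machine M3 (1076 ops/s), Larkspur→Machine M1 (1504 ops/s) — total 2221+1508+1076+1504 = 6309 ops/s.
Row-greedy (each tenant in turn takes its best remaining instance) gives 6153 ops/s, worse by 156.
Next-best assignment: Nimbus→Machine M2, Pioneer→Machine M3, Onyx→Machine M7, Larkspur→Machine M1 = 6153 ops/s.
Swapping Larkspur↔Pioneer (Larkspur→Machine M7 1577 ops/s, Pioneer→Machine M1 269 ops/s) loses 1166.

Max total: 6309 ops/s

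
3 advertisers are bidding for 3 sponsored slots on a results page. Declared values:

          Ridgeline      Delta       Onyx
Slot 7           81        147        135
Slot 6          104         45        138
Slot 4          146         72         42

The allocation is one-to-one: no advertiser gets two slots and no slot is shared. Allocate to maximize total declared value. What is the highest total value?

Treat this as an assignment problem: match each advertiser to one slot.
Optimal: Ridgeline→Slot 4 ($146), Delta→Slot 7 ($147), Onyx→Slot 6 ($138) — total 146+147+138 = $431.
Swapping Ridgeline↔Delta (Ridgeline→Slot 7 $81, Delta→Slot 4 $72) loses 140.
Checked against all permutations: $431 is optimal.

Maximum total: $431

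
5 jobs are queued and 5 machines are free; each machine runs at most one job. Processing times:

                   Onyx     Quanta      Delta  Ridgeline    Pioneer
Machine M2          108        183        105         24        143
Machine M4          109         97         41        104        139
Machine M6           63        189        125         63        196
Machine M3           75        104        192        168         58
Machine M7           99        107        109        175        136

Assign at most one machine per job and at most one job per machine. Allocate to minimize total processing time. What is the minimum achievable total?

Minimum total: 293 min

Optimal: Onyx→Machine M6 (63 min), Quanta→Machine M7 (107 min), Delta→Machine M4 (41 min), Ridgeline→Machine M2 (24 min), Pioneer→Machine M3 (58 min) — total 63+107+41+24+58 = 293 min.
Row-greedy (each job in turn takes its cheapest remaining machine) gives 569 min, worse by 276.
Next-best assignment: Onyx→Machine M6, Quanta→Machine M4, Delta→Machine M7, Ridgeline→Machine M2, Pioneer→Machine M3 = 351 min.
Swapping Quanta↔Pioneer (Quanta→Machine M3 104 min, Pioneer→Machine M7 136 min) adds 75.
No other one-to-one assignment undercuts 293 min.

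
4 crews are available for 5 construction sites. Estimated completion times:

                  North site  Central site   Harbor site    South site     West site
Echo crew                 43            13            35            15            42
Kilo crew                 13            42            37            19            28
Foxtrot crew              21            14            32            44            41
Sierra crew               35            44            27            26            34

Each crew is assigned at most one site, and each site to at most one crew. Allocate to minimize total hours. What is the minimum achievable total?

Minimum total: 69 hours

Treat this as an assignment problem: match each crew to one site.
Optimal: Echo crew→South site (15 hours), Kilo crew→North site (13 hours), Foxtrot crew→Central site (14 hours), Sierra crew→Harbor site (27 hours) — total 15+13+14+27 = 69 hours.
Column-greedy (each site in turn goes to its cheapest remaining crew) gives 97 hours, worse by 28.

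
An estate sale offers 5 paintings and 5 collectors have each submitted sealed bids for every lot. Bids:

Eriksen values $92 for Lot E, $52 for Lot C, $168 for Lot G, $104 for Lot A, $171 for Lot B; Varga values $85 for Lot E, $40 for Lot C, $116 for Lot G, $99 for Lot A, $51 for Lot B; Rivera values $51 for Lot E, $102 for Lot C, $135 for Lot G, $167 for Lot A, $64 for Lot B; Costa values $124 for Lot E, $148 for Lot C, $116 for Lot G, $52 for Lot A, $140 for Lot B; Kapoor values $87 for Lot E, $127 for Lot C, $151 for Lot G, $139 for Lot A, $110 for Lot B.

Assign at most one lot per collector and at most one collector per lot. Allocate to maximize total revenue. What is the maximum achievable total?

This is the linear assignment problem.
Optimal: Eriksen→Lot B ($171), Varga→Lot E ($85), Rivera→Lot A ($167), Costa→Lot C ($148), Kapoor→Lot G ($151) — total 171+85+167+148+151 = $722.
Row-greedy (each collector in turn takes its best remaining lot) gives $689, worse by 33.
Next-best assignment: Eriksen→Lot B, Varga→Lot G, Rivera→Lot A, Costa→Lot E, Kapoor→Lot C = $705.

Max total: $722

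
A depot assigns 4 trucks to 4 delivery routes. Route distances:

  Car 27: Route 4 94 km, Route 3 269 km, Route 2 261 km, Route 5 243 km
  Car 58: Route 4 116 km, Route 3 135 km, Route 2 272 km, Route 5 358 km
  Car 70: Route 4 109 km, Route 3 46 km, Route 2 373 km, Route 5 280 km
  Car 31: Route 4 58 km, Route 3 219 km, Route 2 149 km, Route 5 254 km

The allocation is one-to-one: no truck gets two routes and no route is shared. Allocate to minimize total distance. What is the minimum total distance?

Min total: 554 km

Optimal: Car 27→Route 5 (243 km), Car 58→Route 4 (116 km), Car 70→Route 3 (46 km), Car 31→Route 2 (149 km) — total 243+116+46+149 = 554 km.
Row-greedy (each truck in turn takes its cheapest remaining route) gives 658 km, worse by 104.
Every other assignment is strictly worse.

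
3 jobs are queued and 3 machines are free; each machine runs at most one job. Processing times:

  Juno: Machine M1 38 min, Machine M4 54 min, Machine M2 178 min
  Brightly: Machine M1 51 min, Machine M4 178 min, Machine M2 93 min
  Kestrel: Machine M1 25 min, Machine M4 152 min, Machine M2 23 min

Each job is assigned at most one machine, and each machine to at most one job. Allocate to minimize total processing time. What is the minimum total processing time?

Optimal: Juno→Machine M4 (54 min), Brightly→Machine M1 (51 min), Kestrel→Machine M2 (23 min) — total 54+51+23 = 128 min.
Column-greedy (each machine in turn goes to its cheapest remaining job) gives 172 min, worse by 44.
Next-best assignment: Juno→Machine M4, Brightly→Machine M2, Kestrel→Machine M1 = 172 min.
Swapping Juno↔Kestrel (Juno→Machine M2 178 min, Kestrel→Machine M4 152 min) adds 253.

Min total: 128 min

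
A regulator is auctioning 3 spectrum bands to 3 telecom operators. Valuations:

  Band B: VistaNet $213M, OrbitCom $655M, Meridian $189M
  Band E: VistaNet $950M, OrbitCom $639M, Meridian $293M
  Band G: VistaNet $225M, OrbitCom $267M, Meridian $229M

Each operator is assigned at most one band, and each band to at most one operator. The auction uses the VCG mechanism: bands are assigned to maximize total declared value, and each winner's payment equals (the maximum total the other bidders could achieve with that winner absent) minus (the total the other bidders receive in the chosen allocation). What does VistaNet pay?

Efficient allocation: VistaNet→Band E ($950M), OrbitCom→Band B ($655M), Meridian→Band G ($229M); total welfare W = $1834M.
VistaNet receives Band E at value $950M, so the others get W − 950 = $884M.
Without VistaNet: best allocation of the remaining 2 bidders over all 3 bands is OrbitCom→Band B ($655M), Meridian→Band E ($293M), total $948M.
VCG payment = (others' best without VistaNet) − (others' welfare with VistaNet) = 948 − 884 = $64M.

VistaNet pays $64M.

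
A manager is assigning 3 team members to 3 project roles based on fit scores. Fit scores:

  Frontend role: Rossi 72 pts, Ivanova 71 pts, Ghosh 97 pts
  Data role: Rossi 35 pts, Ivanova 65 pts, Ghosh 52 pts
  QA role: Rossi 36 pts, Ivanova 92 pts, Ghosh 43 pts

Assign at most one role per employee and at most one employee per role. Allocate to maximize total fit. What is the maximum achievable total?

Optimal: Rossi→Data role (35 pts), Ivanova→QA role (92 pts), Ghosh→Frontend role (97 pts) — total 35+92+97 = 224 pts.
Column-greedy (each role in turn goes to its best remaining employee) gives 198 pts, worse by 26.
Next-best assignment: Rossi→Frontend role, Ivanova→QA role, Ghosh→Data role = 216 pts.
Swapping Ivanova↔Rossi (Ivanova→Data role 65 pts, Rossi→QA role 36 pts) loses 26.

Max total: 224 pts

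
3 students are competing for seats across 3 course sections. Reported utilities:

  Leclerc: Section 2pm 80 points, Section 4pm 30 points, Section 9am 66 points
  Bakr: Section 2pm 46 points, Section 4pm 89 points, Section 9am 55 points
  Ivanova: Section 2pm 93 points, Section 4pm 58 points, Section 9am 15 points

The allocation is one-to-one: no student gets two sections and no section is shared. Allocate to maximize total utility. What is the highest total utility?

Optimal: Leclerc→Section 9am (66 points), Bakr→Section 4pm (89 points), Ivanova→Section 2pm (93 points) — total 66+89+93 = 248 points.
Row-greedy (each student in turn takes its best remaining section) gives 184 points, worse by 64.
Every other assignment is strictly worse.

Max total: 248 points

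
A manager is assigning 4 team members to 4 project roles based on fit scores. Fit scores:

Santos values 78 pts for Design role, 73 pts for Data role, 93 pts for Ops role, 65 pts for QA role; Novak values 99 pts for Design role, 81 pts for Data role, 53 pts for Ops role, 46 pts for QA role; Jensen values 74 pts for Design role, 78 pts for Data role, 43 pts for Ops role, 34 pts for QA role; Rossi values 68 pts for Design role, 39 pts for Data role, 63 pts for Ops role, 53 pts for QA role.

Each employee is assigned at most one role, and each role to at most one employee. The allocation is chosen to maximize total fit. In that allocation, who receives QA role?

This is a one-to-one assignment (maximum-weight bipartite matching).
Optimal: Santos→Ops role (93 pts), Novak→Design role (99 pts), Jensen→Data role (78 pts), Rossi→QA role (53 pts) — total 93+99+78+53 = 323 pts.
Next-best assignment: Santos→QA role, Novak→Design role, Jensen→Data role, Rossi→Ops role = 305 pts.
Swapping Rossi↔Santos (Rossi→Ops role 63 pts, Santos→QA role 65 pts) loses 18.
Checked against all permutations: 323 pts is optimal.
Rossi's own top role is Design role (68 pts), but forcing Rossi→Design role and reassigning the rest optimally gives only 285 pts — worse by 38.

Rossi receives QA role.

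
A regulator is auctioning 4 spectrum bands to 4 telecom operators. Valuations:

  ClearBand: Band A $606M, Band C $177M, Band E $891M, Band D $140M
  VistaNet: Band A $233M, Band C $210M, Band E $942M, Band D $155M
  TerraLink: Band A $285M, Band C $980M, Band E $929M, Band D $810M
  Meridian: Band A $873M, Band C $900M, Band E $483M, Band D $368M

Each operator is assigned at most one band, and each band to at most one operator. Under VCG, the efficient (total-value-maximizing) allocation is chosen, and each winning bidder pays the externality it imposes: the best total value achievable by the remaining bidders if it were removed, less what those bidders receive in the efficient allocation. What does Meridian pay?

Efficient allocation: ClearBand→Band A ($606M), VistaNet→Band E ($942M), TerraLink→Band D ($810M), Meridian→Band C ($900M); total welfare W = $3258M.
Meridian receives Band C at value $900M, so the others get W − 900 = $2358M.
Without Meridian: best allocation of the remaining 3 bidders over all 4 bands is ClearBand→Band A ($606M), VistaNet→Band E ($942M), TerraLink→Band C ($980M), total $2528M.
VCG payment = (others' best without Meridian) − (others' welfare with Meridian) = 2528 − 2358 = $170M.

Meridian pays $170M.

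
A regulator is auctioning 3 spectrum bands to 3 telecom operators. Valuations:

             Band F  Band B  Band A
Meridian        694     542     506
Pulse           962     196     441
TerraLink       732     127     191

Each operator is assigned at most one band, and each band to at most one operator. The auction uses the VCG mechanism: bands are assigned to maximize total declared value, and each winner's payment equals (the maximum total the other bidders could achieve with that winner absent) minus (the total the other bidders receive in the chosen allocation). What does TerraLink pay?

TerraLink pays $521M.

Efficient allocation: Meridian→Band B ($542M), Pulse→Band A ($441M), TerraLink→Band F ($732M); total welfare W = $1715M.
TerraLink receives Band F at value $732M, so the others get W − 732 = $983M.
Without TerraLink: best allocation of the remaining 2 bidders over all 3 bands is Meridian→Band B ($542M), Pulse→Band F ($962M), total $1504M.
VCG payment = (others' best without TerraLink) − (others' welfare with TerraLink) = 1504 − 983 = $521M.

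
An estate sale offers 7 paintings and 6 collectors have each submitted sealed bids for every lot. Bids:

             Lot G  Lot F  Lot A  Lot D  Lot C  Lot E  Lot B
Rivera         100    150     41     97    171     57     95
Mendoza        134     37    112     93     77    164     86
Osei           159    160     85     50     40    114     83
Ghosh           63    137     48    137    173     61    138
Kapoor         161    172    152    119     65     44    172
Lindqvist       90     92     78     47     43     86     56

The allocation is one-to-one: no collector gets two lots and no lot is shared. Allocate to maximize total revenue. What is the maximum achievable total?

Maximum total: $896

This is the linear assignment problem.
Optimal: Rivera→Lot F ($150), Mendoza→Lot E ($164), Osei→Lot G ($159), Ghosh→Lot C ($173), Kapoor→Lot B ($172), Lindqvist→Lot A ($78) — total 150+164+159+173+172+78 = $896.
Max-entry greedy (repeatedly take the single best remaining cell) gives $843, worse by 53.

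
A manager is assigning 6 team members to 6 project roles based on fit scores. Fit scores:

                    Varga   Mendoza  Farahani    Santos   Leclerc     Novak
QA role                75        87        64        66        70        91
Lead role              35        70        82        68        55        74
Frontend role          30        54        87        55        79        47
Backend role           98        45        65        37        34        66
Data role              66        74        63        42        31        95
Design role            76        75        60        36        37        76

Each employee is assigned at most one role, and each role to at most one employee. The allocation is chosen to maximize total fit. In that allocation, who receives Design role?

Treat this as an assignment problem: match each employee to one role.
Optimal: Varga→Backend role (98 pts), Mendoza→Design role (75 pts), Farahani→Lead role (82 pts), Santos→QA role (66 pts), Leclerc→Frontend role (79 pts), Novak→Data role (95 pts) — total 98+75+82+66+79+95 = 495 pts.
Row-greedy (each employee in turn takes its best remaining role) gives 472 pts, worse by 23.
Mendoza's own top role is QA role (87 pts), but forcing Mendoza→QA role and reassigning the rest optimally gives only 487 pts — worse by 8.

Mendoza receives Design role.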